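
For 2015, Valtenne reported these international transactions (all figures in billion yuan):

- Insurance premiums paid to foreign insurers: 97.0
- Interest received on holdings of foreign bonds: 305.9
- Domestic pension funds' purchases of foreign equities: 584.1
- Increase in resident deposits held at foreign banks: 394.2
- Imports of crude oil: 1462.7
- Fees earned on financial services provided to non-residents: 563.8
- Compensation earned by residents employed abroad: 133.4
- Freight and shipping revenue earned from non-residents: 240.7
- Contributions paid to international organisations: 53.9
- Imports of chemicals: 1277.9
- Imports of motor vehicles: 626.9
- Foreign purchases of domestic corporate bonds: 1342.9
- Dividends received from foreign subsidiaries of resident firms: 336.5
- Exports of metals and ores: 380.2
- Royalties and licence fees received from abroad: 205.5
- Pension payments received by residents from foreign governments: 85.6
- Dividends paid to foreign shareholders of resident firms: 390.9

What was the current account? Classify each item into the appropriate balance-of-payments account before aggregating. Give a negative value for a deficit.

Goods: -1462.7 - 1277.9 + 380.2 - 626.9 = -2987.3
Services: 205.5 - 97.0 + 240.7 + 563.8 = 913.0
Primary income: -390.9 + 305.9 + 133.4 + 336.5 = 384.9
Secondary income: -53.9 + 85.6 = 31.7
Current account = (-2987.3) + 913.0 + 384.9 + 31.7 = -1657.7
(Excluded from the current account — financial account: domestic pension funds' purchases of foreign equities 584.1, increase in resident deposits held at foreign banks 394.2, foreign purchases of domestic corporate bonds 1342.9.)

-1657.7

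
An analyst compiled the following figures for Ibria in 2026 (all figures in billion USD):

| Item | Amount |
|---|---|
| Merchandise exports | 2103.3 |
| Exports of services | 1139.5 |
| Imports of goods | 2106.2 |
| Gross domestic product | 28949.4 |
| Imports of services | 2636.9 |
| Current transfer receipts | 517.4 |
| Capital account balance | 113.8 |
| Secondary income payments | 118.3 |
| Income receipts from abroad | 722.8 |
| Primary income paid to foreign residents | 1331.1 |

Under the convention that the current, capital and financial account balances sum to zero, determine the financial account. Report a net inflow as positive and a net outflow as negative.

Goods balance = 2103.3 - 2106.2 = -2.9
Services balance = 1139.5 - 2636.9 = -1497.4
Trade balance (goods + services) = -2.9 + (-1497.4) = -1500.3
Net primary income = 722.8 - 1331.1 = -608.3
Net secondary income = 517.4 - 118.3 = 399.1
Current account = -1500.3 + (-608.3) + 399.1 = -1709.5
Financial account = -(-1709.5 + 113.8) = 1595.7

1595.7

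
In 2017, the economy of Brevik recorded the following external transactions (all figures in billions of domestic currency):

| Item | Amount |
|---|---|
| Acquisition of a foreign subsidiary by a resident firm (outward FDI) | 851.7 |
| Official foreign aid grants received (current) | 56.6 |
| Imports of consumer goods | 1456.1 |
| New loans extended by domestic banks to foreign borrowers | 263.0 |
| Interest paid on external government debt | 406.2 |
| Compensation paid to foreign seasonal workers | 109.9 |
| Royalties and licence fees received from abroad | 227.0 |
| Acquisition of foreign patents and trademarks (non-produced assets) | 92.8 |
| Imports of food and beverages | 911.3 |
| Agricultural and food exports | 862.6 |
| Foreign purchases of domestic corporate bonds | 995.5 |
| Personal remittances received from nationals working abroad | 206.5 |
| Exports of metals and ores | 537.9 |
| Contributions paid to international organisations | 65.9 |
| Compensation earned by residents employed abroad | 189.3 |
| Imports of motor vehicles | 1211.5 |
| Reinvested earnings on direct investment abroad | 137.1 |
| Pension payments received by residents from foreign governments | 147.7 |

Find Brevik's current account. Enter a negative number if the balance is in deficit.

-1796.2

Goods: -1211.5 + 537.9 - 911.3 - 1456.1 + 862.6 = -2178.4
Services: 227.0
Primary income: -109.9 - 406.2 + 189.3 + 137.1 = -189.7
Secondary income: -65.9 + 56.6 + 206.5 + 147.7 = 344.9
Current account = (-2178.4) + 227.0 + (-189.7) + 344.9 = -1796.2
(Excluded from the current account — financial account: acquisition of a foreign subsidiary by a resident firm (outward FDI) 851.7, new loans extended by domestic banks to foreign borrowers 263.0, foreign purchases of domestic corporate bonds 995.5; capital account: acquisition of foreign patents and trademarks (non-produced assets) 92.8.)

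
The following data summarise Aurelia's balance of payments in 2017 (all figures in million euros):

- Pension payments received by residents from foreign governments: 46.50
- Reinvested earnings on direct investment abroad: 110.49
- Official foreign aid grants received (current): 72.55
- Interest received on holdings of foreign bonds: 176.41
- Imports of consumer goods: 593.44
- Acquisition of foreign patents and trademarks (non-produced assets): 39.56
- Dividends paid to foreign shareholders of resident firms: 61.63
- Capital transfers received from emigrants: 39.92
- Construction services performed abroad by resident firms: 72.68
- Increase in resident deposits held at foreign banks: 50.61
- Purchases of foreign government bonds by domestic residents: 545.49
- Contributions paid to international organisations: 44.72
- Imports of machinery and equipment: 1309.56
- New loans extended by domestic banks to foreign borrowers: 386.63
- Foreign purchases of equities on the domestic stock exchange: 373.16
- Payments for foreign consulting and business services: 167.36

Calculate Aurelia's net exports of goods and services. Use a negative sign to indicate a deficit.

-1997.68

Goods: -593.44 - 1309.56 = -1903.00
Services: 72.68 - 167.36 = -94.68
Trade balance = -1903.00 + (-94.68) = -1997.68
(Excluded from the trade balance — secondary income: pension payments received by residents from foreign governments 46.50, official foreign aid grants received (current) 72.55, contributions paid to international organisations 44.72; primary income: reinvested earnings on direct investment abroad 110.49, interest received on holdings of foreign bonds 176.41, dividends paid to foreign shareholders of resident firms 61.63; capital account: acquisition of foreign patents and trademarks (non-produced assets) 39.56, capital transfers received from emigrants 39.92; financial account: increase in resident deposits held at foreign banks 50.61, purchases of foreign government bonds by domestic residents 545.49, new loans extended by domestic banks to foreign borrowers 386.63, foreign purchases of equities on the domestic stock exchange 373.16.)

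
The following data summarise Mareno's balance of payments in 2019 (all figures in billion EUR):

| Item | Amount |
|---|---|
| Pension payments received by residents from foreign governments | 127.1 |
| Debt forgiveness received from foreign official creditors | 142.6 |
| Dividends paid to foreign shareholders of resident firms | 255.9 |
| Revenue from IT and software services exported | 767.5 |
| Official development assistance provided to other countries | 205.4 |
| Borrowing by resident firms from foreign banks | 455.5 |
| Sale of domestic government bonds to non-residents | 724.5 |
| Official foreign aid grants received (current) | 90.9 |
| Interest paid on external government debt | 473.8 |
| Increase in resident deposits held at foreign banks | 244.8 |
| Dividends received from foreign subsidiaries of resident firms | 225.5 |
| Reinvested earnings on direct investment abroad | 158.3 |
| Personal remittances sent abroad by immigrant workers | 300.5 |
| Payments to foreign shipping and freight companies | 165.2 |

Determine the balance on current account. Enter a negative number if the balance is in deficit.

-31.5

Services: 767.5 - 165.2 = 602.3
Primary income: 225.5 - 255.9 + 158.3 - 473.8 = -345.9
Secondary income: 90.9 - 300.5 - 205.4 + 127.1 = -287.9
Current account = 602.3 + (-345.9) + (-287.9) = -31.5
(Excluded from the current account — capital account: debt forgiveness received from foreign official creditors 142.6; financial account: borrowing by resident firms from foreign banks 455.5, sale of domestic government bonds to non-residents 724.5, increase in resident deposits held at foreign banks 244.8.)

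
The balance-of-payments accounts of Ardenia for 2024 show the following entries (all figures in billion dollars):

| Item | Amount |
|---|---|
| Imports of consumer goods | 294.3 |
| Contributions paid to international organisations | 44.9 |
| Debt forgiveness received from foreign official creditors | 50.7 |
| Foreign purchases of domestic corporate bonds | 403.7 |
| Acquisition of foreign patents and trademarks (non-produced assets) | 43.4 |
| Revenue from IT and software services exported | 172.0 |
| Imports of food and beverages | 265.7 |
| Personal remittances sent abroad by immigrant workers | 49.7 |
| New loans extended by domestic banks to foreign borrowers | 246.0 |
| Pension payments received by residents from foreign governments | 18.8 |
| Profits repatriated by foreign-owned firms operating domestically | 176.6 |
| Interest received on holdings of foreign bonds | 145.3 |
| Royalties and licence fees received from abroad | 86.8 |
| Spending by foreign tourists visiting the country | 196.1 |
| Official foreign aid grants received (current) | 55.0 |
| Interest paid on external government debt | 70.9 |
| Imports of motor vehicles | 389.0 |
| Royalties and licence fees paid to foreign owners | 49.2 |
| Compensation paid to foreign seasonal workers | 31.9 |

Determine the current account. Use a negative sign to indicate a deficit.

-698.2

Goods: -265.7 - 389.0 - 294.3 = -949.0
Services: 86.8 - 49.2 + 196.1 + 172.0 = 405.7
Primary income: -31.9 - 70.9 - 176.6 + 145.3 = -134.1
Secondary income: 55.0 - 44.9 - 49.7 + 18.8 = -20.8
Current account = (-949.0) + 405.7 + (-134.1) + (-20.8) = -698.2
(Excluded from the current account — capital account: debt forgiveness received from foreign official creditors 50.7, acquisition of foreign patents and trademarks (non-produced assets) 43.4; financial account: foreign purchases of domestic corporate bonds 403.7, new loans extended by domestic banks to foreign borrowers 246.0.)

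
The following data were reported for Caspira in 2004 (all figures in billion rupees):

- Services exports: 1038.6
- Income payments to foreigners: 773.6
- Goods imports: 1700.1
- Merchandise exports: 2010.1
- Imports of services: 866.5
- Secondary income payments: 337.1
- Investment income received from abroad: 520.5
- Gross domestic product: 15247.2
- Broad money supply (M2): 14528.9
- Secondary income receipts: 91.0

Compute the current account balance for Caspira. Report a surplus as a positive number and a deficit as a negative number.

-17.1

Goods balance = 2010.1 - 1700.1 = 310.0
Services balance = 1038.6 - 866.5 = 172.1
Trade balance (goods + services) = 310.0 + 172.1 = 482.1
Net primary income = 520.5 - 773.6 = -253.1
Net secondary income = 91.0 - 337.1 = -246.1
Current account = 482.1 + (-253.1) + (-246.1) = -17.1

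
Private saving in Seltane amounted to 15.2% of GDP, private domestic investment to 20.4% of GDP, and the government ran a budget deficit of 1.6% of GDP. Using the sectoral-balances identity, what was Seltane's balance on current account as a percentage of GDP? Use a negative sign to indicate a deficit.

-6.8

By the sectoral-balances identity, CA = (S_private - I) + (T - G).
Private balance = 15.2 - 20.4 = -5.2
Government balance (T - G) = -1.6
CA = -5.2 + (-1.6) = -6.8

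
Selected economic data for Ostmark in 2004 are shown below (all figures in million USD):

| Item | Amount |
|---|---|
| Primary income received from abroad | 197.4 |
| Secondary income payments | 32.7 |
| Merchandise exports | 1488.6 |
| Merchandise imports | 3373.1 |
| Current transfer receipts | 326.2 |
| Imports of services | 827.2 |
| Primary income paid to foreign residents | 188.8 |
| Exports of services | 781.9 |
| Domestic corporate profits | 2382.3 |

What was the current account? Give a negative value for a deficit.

Goods balance = 1488.6 - 3373.1 = -1884.5
Services balance = 781.9 - 827.2 = -45.3
Trade balance (goods + services) = -1884.5 + (-45.3) = -1929.8
Net primary income = 197.4 - 188.8 = 8.6
Net secondary income = 326.2 - 32.7 = 293.5
Current account = -1929.8 + 8.6 + 293.5 = -1627.7

-1627.7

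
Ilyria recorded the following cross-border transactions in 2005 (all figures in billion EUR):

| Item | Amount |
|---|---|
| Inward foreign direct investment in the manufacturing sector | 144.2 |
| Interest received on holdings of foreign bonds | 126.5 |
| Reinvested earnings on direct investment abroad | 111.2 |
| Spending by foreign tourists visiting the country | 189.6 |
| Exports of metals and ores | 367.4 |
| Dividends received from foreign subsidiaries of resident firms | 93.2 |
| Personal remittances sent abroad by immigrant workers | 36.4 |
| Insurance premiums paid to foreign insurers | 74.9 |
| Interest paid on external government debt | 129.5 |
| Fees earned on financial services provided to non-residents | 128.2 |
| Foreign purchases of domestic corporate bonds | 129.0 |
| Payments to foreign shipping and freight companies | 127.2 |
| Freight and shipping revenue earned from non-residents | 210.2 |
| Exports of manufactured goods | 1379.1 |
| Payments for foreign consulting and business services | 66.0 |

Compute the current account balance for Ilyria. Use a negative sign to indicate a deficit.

2171.4

Goods: 367.4 + 1379.1 = 1746.5
Services: -127.2 + 128.2 + 210.2 - 66.0 + 189.6 - 74.9 = 259.9
Primary income: 111.2 + 126.5 + 93.2 - 129.5 = 201.4
Secondary income: -36.4
Current account = 1746.5 + 259.9 + 201.4 + (-36.4) = 2171.4
(Excluded from the current account — financial account: inward foreign direct investment in the manufacturing sector 144.2, foreign purchases of domestic corporate bonds 129.0.)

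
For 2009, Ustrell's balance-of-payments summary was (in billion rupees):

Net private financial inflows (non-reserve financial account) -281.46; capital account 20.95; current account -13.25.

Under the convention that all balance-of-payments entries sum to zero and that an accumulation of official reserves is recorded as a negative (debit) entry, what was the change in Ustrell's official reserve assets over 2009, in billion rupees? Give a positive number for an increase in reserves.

-273.76

Official reserve transactions balance = -((-13.25) + 20.95 + (-281.46)) = 273.76
An accumulation of reserves is recorded as a debit (negative entry), so the change in the stock of reserves is the negative of that balance.
Change in official reserves = -(273.76) = -273.76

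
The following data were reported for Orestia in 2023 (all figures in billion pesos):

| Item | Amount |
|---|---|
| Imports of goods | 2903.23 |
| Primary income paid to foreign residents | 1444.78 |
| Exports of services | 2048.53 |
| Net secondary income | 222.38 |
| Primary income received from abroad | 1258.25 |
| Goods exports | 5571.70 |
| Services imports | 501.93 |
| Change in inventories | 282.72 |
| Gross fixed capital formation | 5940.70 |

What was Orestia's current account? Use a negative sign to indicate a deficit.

4250.92

Goods balance = 5571.70 - 2903.23 = 2668.47
Services balance = 2048.53 - 501.93 = 1546.60
Trade balance (goods + services) = 2668.47 + 1546.60 = 4215.07
Net primary income = 1258.25 - 1444.78 = -186.53
Net secondary income = 222.38
Current account = 4215.07 + (-186.53) + 222.38 = 4250.92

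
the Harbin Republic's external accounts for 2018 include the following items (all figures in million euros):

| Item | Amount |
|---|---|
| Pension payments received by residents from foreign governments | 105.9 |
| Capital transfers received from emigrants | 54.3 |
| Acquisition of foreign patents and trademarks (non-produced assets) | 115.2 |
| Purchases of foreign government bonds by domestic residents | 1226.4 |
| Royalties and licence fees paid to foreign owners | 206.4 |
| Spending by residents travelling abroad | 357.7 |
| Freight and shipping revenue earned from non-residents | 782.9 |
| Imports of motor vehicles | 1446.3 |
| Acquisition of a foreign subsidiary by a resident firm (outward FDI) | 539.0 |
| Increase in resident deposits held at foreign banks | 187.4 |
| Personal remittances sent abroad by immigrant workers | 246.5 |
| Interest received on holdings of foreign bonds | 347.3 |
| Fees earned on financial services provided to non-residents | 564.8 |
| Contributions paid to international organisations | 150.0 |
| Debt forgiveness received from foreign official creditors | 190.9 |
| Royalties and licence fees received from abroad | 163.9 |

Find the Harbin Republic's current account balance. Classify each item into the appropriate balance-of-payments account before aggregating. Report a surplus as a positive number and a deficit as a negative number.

Goods: -1446.3
Services: -206.4 + 163.9 + 564.8 - 357.7 + 782.9 = 947.5
Primary income: 347.3
Secondary income: -150.0 + 105.9 - 246.5 = -290.6
Current account = (-1446.3) + 947.5 + 347.3 + (-290.6) = -442.1
(Excluded from the current account — capital account: capital transfers received from emigrants 54.3, acquisition of foreign patents and trademarks (non-produced assets) 115.2, debt forgiveness received from foreign official creditors 190.9; financial account: purchases of foreign government bonds by domestic residents 1226.4, acquisition of a foreign subsidiary by a resident firm (outward FDI) 539.0, increase in resident deposits held at foreign banks 187.4.)

-442.1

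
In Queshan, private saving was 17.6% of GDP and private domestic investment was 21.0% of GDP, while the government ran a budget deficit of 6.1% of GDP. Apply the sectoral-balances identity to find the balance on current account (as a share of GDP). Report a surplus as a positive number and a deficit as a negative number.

By the sectoral-balances identity, CA = (S_private - I) + (T - G).
Private balance = 17.6 - 21.0 = -3.4
Government balance (T - G) = -6.1
CA = -3.4 + (-6.1) = -9.5

-9.5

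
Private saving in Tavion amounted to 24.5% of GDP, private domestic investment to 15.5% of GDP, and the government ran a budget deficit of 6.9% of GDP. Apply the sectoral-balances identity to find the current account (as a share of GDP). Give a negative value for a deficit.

2.1

By the sectoral-balances identity, CA = (S_private - I) + (T - G).
Private balance = 24.5 - 15.5 = 9.0
Government balance (T - G) = -6.9
CA = 9.0 + (-6.9) = 2.1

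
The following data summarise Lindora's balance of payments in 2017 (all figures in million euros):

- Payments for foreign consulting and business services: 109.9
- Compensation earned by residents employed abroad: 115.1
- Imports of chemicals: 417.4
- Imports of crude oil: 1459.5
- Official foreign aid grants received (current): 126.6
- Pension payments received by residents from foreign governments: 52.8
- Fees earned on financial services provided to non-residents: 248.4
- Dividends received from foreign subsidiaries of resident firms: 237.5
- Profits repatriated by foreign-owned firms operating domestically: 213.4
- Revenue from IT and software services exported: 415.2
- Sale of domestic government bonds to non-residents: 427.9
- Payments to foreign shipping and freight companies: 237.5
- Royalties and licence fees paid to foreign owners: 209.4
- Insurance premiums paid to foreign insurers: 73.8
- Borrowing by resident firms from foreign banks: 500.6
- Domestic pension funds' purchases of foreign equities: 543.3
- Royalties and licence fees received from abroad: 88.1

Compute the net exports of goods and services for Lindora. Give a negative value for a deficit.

Goods: -417.4 - 1459.5 = -1876.9
Services: -209.4 - 109.9 - 237.5 + 88.1 + 415.2 + 248.4 - 73.8 = 121.1
Trade balance = -1876.9 + 121.1 = -1755.8
(Excluded from the trade balance — primary income: compensation earned by residents employed abroad 115.1, dividends received from foreign subsidiaries of resident firms 237.5, profits repatriated by foreign-owned firms operating domestically 213.4; secondary income: official foreign aid grants received (current) 126.6, pension payments received by residents from foreign governments 52.8; financial account: sale of domestic government bonds to non-residents 427.9, borrowing by resident firms from foreign banks 500.6, domestic pension funds' purchases of foreign equities 543.3.)

-1755.8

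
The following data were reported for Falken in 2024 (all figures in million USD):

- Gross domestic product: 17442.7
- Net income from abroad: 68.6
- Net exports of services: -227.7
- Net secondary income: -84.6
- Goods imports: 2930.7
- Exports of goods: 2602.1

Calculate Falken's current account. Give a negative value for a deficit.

Goods balance = 2602.1 - 2930.7 = -328.6
Services balance = -227.7
Trade balance (goods + services) = -328.6 + (-227.7) = -556.3
Net primary income = 68.6
Net secondary income = -84.6
Current account = -556.3 + 68.6 + (-84.6) = -572.3

-572.3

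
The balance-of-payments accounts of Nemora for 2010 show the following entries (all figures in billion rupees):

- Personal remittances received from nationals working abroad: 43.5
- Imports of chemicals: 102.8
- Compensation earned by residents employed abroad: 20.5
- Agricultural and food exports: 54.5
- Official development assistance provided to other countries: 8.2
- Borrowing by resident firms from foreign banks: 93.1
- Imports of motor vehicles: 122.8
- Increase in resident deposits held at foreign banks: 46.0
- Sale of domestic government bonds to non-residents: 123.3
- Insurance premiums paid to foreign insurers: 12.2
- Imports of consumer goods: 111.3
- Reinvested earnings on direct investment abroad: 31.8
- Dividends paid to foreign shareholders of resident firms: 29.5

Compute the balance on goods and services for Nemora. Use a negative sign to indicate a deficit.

Goods: -122.8 - 102.8 + 54.5 - 111.3 = -282.4
Services: -12.2
Trade balance = -282.4 + (-12.2) = -294.6
(Excluded from the trade balance — secondary income: personal remittances received from nationals working abroad 43.5, official development assistance provided to other countries 8.2; primary income: compensation earned by residents employed abroad 20.5, reinvested earnings on direct investment abroad 31.8, dividends paid to foreign shareholders of resident firms 29.5; financial account: borrowing by resident firms from foreign banks 93.1, increase in resident deposits held at foreign banks 46.0, sale of domestic government bonds to non-residents 123.3.)

-294.6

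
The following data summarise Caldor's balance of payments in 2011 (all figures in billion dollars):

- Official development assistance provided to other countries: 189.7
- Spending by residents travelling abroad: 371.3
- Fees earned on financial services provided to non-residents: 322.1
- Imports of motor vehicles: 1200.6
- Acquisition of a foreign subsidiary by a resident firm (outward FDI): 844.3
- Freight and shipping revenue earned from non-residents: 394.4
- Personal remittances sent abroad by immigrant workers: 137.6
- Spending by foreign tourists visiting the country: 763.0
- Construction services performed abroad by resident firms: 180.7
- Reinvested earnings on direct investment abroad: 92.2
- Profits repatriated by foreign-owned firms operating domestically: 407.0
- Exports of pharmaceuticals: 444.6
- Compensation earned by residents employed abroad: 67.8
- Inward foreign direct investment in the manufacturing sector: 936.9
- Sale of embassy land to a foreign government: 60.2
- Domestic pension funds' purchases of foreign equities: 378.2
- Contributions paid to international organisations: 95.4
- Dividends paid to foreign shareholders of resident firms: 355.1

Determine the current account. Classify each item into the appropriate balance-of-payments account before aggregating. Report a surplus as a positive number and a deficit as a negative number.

Goods: -1200.6 + 444.6 = -756.0
Services: -371.3 + 180.7 + 322.1 + 394.4 + 763.0 = 1288.9
Primary income: 92.2 - 355.1 + 67.8 - 407.0 = -602.1
Secondary income: -95.4 - 137.6 - 189.7 = -422.7
Current account = (-756.0) + 1288.9 + (-602.1) + (-422.7) = -491.9
(Excluded from the current account — financial account: acquisition of a foreign subsidiary by a resident firm (outward FDI) 844.3, inward foreign direct investment in the manufacturing sector 936.9, domestic pension funds' purchases of foreign equities 378.2; capital account: sale of embassy land to a foreign government 60.2.)

-491.9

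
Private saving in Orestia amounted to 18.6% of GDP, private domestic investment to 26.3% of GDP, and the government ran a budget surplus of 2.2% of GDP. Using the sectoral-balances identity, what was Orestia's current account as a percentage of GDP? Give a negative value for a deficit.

-5.5

By the sectoral-balances identity, CA = (S_private - I) + (T - G).
Private balance = 18.6 - 26.3 = -7.7
Government balance (T - G) = 2.2
CA = -7.7 + 2.2 = -5.5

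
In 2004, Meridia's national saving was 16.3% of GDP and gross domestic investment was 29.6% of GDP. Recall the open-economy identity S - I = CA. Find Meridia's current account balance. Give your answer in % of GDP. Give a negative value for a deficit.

S - I = CA (net lending to the rest of the world).
CA = S - I = 16.3 - 29.6 = -13.3

-13.3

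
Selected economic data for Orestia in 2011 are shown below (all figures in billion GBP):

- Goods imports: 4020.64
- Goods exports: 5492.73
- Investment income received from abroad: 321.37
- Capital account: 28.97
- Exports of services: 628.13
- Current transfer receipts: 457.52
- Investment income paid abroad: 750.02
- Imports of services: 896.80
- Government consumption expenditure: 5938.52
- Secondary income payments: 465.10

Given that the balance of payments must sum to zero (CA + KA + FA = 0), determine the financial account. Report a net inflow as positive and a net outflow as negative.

-796.16

Goods balance = 5492.73 - 4020.64 = 1472.09
Services balance = 628.13 - 896.80 = -268.67
Trade balance (goods + services) = 1472.09 + (-268.67) = 1203.42
Net primary income = 321.37 - 750.02 = -428.65
Net secondary income = 457.52 - 465.10 = -7.58
Current account = 1203.42 + (-428.65) + (-7.58) = 767.19
Financial account = -(767.19 + 28.97) = -796.16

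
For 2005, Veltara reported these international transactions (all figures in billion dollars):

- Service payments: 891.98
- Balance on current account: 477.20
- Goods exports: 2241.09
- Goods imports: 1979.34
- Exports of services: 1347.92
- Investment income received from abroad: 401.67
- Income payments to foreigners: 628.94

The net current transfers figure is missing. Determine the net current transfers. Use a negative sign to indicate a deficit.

-13.22

Current account = goods balance + services balance + net primary income + net secondary income
Sum of the known components = 490.42
Net current transfers = CA - (known components) = 477.20 - 490.42 = -13.22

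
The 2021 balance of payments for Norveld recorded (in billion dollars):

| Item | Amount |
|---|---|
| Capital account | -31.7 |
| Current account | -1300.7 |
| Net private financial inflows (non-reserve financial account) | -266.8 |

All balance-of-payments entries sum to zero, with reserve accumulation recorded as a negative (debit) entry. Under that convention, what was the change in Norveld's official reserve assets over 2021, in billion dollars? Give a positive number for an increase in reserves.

Official reserve transactions balance = -((-1300.7) + (-31.7) + (-266.8)) = 1599.2
An accumulation of reserves is recorded as a debit (negative entry), so the change in the stock of reserves is the negative of that balance.
Change in official reserves = -(1599.2) = -1599.2

-1599.2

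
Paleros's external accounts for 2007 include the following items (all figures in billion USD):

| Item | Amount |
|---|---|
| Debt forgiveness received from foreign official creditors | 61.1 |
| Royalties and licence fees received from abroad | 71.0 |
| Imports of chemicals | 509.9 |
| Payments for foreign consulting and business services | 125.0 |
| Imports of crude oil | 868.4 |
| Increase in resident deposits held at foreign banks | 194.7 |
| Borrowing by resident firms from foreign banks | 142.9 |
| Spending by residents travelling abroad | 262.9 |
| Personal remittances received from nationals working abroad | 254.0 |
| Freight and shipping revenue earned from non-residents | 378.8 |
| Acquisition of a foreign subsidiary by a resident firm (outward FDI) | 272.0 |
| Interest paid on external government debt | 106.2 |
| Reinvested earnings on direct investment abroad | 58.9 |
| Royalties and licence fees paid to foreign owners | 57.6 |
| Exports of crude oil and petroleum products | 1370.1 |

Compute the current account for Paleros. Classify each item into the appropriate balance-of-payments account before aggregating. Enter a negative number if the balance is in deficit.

Goods: -509.9 + 1370.1 - 868.4 = -8.2
Services: -125.0 - 57.6 + 378.8 - 262.9 + 71.0 = 4.3
Primary income: -106.2 + 58.9 = -47.3
Secondary income: 254.0
Current account = (-8.2) + 4.3 + (-47.3) + 254.0 = 202.8
(Excluded from the current account — capital account: debt forgiveness received from foreign official creditors 61.1; financial account: increase in resident deposits held at foreign banks 194.7, borrowing by resident firms from foreign banks 142.9, acquisition of a foreign subsidiary by a resident firm (outward FDI) 272.0.)

202.8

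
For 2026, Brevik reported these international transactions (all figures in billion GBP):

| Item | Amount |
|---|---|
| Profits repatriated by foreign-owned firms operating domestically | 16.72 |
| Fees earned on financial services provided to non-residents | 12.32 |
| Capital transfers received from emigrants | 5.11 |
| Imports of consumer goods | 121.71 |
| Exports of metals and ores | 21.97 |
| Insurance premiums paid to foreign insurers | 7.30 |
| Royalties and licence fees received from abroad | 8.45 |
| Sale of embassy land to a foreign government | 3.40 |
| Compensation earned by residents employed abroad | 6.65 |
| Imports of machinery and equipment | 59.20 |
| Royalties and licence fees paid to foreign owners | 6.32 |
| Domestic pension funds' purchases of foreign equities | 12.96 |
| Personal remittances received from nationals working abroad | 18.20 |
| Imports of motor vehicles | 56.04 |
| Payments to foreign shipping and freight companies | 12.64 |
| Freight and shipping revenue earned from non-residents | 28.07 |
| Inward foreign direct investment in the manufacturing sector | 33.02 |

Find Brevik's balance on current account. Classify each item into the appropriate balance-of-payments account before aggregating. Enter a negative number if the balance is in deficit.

-184.27

Goods: -56.04 - 59.20 - 121.71 + 21.97 = -214.98
Services: 12.32 + 8.45 - 6.32 - 7.30 - 12.64 + 28.07 = 22.58
Primary income: -16.72 + 6.65 = -10.07
Secondary income: 18.20
Current account = (-214.98) + 22.58 + (-10.07) + 18.20 = -184.27
(Excluded from the current account — capital account: capital transfers received from emigrants 5.11, sale of embassy land to a foreign government 3.40; financial account: domestic pension funds' purchases of foreign equities 12.96, inward foreign direct investment in the manufacturing sector 33.02.)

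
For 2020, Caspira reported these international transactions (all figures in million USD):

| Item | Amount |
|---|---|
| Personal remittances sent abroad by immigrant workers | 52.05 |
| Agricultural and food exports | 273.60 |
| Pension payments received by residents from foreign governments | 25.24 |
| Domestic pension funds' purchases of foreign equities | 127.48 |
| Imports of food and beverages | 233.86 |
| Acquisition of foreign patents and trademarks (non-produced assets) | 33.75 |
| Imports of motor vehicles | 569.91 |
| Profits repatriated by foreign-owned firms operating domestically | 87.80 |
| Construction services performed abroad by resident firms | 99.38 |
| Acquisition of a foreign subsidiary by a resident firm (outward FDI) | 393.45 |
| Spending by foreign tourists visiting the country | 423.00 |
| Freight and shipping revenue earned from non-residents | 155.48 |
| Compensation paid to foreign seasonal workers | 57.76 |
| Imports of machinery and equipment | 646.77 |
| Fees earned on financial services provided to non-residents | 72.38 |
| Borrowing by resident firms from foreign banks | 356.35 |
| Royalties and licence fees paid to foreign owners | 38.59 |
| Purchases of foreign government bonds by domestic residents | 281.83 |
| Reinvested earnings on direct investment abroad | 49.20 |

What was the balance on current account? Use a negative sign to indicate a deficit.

-588.46

Goods: -569.91 - 233.86 - 646.77 + 273.60 = -1176.94
Services: 423.00 + 72.38 + 99.38 + 155.48 - 38.59 = 711.65
Primary income: -87.80 + 49.20 - 57.76 = -96.36
Secondary income: 25.24 - 52.05 = -26.81
Current account = (-1176.94) + 711.65 + (-96.36) + (-26.81) = -588.46
(Excluded from the current account — financial account: domestic pension funds' purchases of foreign equities 127.48, acquisition of a foreign subsidiary by a resident firm (outward FDI) 393.45, borrowing by resident firms from foreign banks 356.35, purchases of foreign government bonds by domestic residents 281.83; capital account: acquisition of foreign patents and trademarks (non-produced assets) 33.75.)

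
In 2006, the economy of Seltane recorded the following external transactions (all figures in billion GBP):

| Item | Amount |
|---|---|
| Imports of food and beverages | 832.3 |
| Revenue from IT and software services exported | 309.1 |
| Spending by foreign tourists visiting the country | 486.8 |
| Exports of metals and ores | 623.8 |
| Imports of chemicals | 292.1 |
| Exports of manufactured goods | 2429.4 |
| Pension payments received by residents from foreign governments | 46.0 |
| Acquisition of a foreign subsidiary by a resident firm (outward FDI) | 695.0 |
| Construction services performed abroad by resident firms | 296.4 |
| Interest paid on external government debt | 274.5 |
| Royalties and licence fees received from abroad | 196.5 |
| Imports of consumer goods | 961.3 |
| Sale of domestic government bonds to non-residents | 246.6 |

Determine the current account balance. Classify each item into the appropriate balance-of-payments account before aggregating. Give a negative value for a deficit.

2027.8

Goods: -961.3 - 832.3 + 623.8 - 292.1 + 2429.4 = 967.5
Services: 486.8 + 309.1 + 296.4 + 196.5 = 1288.8
Primary income: -274.5
Secondary income: 46.0
Current account = 967.5 + 1288.8 + (-274.5) + 46.0 = 2027.8
(Excluded from the current account — financial account: acquisition of a foreign subsidiary by a resident firm (outward FDI) 695.0, sale of domestic government bonds to non-residents 246.6.)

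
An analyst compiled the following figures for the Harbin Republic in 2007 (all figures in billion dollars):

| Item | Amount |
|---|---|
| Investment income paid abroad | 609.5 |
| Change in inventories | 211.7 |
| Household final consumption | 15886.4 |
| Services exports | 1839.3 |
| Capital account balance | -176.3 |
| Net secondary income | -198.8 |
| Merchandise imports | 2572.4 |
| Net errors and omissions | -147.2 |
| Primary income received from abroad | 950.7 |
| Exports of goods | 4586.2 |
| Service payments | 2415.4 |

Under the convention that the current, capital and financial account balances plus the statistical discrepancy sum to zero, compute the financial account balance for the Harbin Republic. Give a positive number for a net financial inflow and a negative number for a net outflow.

Goods balance = 4586.2 - 2572.4 = 2013.8
Services balance = 1839.3 - 2415.4 = -576.1
Trade balance (goods + services) = 2013.8 + (-576.1) = 1437.7
Net primary income = 950.7 - 609.5 = 341.2
Net secondary income = -198.8
Current account = 1437.7 + 341.2 + (-198.8) = 1580.1
Financial account = -(1580.1 + (-176.3) + (-147.2)) = -1256.6

-1256.6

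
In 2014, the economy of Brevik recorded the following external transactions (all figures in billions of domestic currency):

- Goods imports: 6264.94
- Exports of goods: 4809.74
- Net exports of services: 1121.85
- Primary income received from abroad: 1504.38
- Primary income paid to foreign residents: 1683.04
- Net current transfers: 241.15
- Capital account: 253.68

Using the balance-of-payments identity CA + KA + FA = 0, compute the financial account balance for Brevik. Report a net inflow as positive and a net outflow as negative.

Goods balance = 4809.74 - 6264.94 = -1455.20
Services balance = 1121.85
Trade balance (goods + services) = -1455.20 + 1121.85 = -333.35
Net primary income = 1504.38 - 1683.04 = -178.66
Net secondary income = 241.15
Current account = -333.35 + (-178.66) + 241.15 = -270.86
Financial account = -(-270.86 + 253.68) = 17.18

17.18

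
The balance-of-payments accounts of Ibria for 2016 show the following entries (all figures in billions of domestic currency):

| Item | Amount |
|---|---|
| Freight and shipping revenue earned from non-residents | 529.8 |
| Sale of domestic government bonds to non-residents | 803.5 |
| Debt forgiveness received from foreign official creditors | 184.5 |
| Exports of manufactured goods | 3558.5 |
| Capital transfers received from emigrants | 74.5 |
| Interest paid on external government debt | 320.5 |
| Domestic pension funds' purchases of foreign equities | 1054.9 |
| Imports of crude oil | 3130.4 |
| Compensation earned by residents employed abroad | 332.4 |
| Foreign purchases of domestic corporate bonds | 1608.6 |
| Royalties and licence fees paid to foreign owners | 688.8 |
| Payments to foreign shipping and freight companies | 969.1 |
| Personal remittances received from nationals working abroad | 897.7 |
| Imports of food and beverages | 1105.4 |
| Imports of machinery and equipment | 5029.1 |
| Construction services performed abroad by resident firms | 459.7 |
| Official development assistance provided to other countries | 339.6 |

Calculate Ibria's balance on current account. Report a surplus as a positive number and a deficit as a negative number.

-5804.8

Goods: -1105.4 + 3558.5 - 5029.1 - 3130.4 = -5706.4
Services: -969.1 + 459.7 + 529.8 - 688.8 = -668.4
Primary income: -320.5 + 332.4 = 11.9
Secondary income: -339.6 + 897.7 = 558.1
Current account = (-5706.4) + (-668.4) + 11.9 + 558.1 = -5804.8
(Excluded from the current account — financial account: sale of domestic government bonds to non-residents 803.5, domestic pension funds' purchases of foreign equities 1054.9, foreign purchases of domestic corporate bonds 1608.6; capital account: debt forgiveness received from foreign official creditors 184.5, capital transfers received from emigrants 74.5.)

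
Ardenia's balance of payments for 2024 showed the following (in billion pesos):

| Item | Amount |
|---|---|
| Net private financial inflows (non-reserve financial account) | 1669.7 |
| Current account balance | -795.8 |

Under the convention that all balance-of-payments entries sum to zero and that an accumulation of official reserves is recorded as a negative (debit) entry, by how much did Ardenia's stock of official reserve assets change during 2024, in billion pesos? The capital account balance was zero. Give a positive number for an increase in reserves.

Official reserve transactions balance = -((-795.8) + 1669.7) = -873.9
An accumulation of reserves is recorded as a debit (negative entry), so the change in the stock of reserves is the negative of that balance.
Change in official reserves = -(-873.9) = 873.9

873.9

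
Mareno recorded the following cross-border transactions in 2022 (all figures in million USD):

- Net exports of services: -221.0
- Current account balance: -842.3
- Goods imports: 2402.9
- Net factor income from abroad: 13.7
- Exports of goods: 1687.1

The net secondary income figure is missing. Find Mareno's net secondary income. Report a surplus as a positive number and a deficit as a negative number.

Current account = goods balance + services balance + net primary income + net secondary income
Sum of the known components = -923.1
Net secondary income = CA - (known components) = -842.3 - (-923.1) = 80.8

80.8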